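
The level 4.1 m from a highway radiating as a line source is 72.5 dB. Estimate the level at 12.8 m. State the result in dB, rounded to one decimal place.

Line-source attenuation: ΔL = 10·log₁₀(r₂/r₁) = 10·log₁₀(12.8/4.1) = 4.944 dB.
L₂ = 72.5 − 10·log₁₀(12.8/4.1) = 72.5 − 4.944 = 67.56 dB.

67.6 dB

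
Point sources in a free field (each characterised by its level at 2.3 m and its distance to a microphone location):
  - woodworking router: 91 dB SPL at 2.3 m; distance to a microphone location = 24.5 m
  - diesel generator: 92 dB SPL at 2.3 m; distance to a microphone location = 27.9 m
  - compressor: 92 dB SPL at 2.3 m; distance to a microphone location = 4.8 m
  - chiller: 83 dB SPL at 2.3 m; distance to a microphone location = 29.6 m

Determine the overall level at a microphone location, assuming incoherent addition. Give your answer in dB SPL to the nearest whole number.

86 dB SPL

Propagate each source to the receiver with L = L_ref − 20·log₁₀(r/r_ref), then add intensities.
woodworking router: 91 − 20·log₁₀(24.5/2.3) = 91 − 20.55 = 70.45 dB SPL.
diesel generator: 92 − 20·log₁₀(27.9/2.3) = 92 − 21.68 = 70.32 dB SPL.
compressor: 92 − 20·log₁₀(4.8/2.3) = 92 − 6.39 = 85.61 dB SPL.
chiller: 83 − 20·log₁₀(29.6/2.3) = 83 − 22.19 = 60.81 dB SPL.
Σ 10^(L/10) = 3.870e+08 → L_total = 10·log₁₀(3.870e+08) = 85.88 dB SPL.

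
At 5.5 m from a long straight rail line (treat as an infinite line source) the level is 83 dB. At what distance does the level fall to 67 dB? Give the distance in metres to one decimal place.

For a line source L₁ − L₂ = 10·log₁₀(r₂/r₁), so r₂ = r₁·10^((L₁−L₂)/10).
r₂ = 5.5·10^((83−67)/10) = 5.5·10^(16.0/10) = 218.96 m.

219.0 m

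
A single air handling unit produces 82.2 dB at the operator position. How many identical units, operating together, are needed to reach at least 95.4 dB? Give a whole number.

The shortfall is 95.4 − 82.2 = 13.2 dB, and N units add 10·log₁₀ N, so need 10·log₁₀ N ≥ 13.2.
N ≥ 10^(13.2/10) = 20.893, so N = 21.

21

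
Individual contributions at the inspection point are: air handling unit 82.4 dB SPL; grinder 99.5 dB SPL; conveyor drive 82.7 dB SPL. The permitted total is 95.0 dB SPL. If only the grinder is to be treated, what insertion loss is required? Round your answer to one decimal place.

Fixed contribution from the other sources: Σ 10^(L/10) = 10^(82.4/10) + 10^(82.7/10) = 3.600e+08 (85.56 dB SPL).
To meet 95.0 dB SPL overall, the treated grinder may contribute at most 10^(95.0/10) − 3.600e+08 = 2.802e+09, i.e. 94.48 dB SPL.
Required insertion loss = 99.5 − 94.48 = 5.02 dB.

5.0 dB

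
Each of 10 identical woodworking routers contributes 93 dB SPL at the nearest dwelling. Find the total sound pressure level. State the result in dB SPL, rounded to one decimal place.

With 10 equal, uncorrelated contributions the intensity is 10× that of one unit, giving a rise of 10·log₁₀ 10.
L_total = 93 + 10·log₁₀(10) = 93 + 10.000 = 103.00 dB SPL.

103.0 dB SPL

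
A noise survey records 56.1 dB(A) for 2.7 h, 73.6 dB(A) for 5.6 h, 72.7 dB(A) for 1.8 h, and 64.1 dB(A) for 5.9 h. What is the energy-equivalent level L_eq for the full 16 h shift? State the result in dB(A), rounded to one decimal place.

70.5 dB(A)

Weight each interval's intensity by its duration and average over T = 16 h:
Σ tᵢ·10^(Lᵢ/10) = 2.7·10^(56.1/10) + 5.6·10^(73.6/10) + 1.8·10^(72.7/10) + 5.9·10^(64.1/10) = 1.781e+08.
L_eq = 10·log₁₀(1.781e+08/16) = 70.46 dB(A).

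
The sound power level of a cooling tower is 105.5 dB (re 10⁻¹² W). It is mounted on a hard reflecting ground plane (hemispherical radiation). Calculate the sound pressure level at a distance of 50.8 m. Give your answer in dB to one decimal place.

The power spreads over a hemisphere of area 2π·r², so L_p = L_w − 10·log₁₀(2π·r²).
2π·r² = 1.621e+04 m², 10·log₁₀ of that is 42.099 dB.
L_p = 105.5 − 42.099 = 63.40 dB.

63.4 dB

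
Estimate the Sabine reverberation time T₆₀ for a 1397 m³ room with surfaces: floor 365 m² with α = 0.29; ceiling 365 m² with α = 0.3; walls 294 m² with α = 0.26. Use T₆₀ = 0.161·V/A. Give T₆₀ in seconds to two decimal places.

0.77 s

Total absorption A = 365·0.29 + 365·0.3 + 294·0.26 = 291.79 m² sabins.
T₆₀ = 0.161·V/A = 0.161·1397/291.79 = 0.771 s.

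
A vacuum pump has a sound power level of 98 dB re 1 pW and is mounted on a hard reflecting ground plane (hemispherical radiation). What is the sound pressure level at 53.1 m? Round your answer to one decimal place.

55.5 dB

Free-field hemispherical radiation: L_p = L_w − 10·log₁₀(2π·r²), r = 53.1 m.
2π·r² = 1.772e+04 m², 10·log₁₀ of that is 42.484 dB.
L_p = 98 − 42.484 = 55.52 dB.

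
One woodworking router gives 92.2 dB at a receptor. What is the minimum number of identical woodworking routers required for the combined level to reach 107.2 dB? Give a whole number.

Need L₁ + 10·log₁₀ N ≥ 107.2, i.e. log₁₀ N ≥ 1.50.
N ≥ 10^(15.0/10) = 31.623, so N = 32.

32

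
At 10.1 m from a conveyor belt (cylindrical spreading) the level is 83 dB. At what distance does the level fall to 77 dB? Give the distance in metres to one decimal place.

40.2 m

Line-source spreading drops the level by 10·log₁₀(r₂/r₁); inverting, r₂/r₁ = 10^(ΔL/10).
r₂ = 10.1·10^((83−77)/10) = 10.1·10^(6.0/10) = 40.21 m.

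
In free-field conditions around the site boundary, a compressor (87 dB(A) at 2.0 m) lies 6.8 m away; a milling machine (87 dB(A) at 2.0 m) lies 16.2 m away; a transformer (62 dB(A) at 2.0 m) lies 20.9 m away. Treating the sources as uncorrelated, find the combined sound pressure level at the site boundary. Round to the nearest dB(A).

Propagate each source to the receiver with L = L_ref − 20·log₁₀(r/r_ref), then add intensities.
compressor: 87 − 20·log₁₀(6.8/2.0) = 87 − 10.63 = 76.37 dB(A).
milling machine: 87 − 20·log₁₀(16.2/2.0) = 87 − 18.17 = 68.83 dB(A).
transformer: 62 − 20·log₁₀(20.9/2.0) = 62 − 20.38 = 41.62 dB(A).
Σ 10^(L/10) = 5.101e+07 → L_total = 10·log₁₀(5.101e+07) = 77.08 dB(A).

77 dB(A)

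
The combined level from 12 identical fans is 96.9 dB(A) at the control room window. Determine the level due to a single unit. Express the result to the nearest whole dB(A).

For N identical incoherent sources L_total = L₁ + 10·log₁₀ N, so L₁ = 96.9 − 10·log₁₀(12) = 96.9 − 10.792.

86 dB(A)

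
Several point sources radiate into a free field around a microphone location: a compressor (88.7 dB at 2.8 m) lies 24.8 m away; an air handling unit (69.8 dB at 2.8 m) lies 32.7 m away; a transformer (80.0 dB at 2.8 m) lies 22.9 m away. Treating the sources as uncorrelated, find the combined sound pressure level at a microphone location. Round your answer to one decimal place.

70.4 dB

Propagate each source to the receiver with L = L_ref − 20·log₁₀(r/r_ref), then add intensities.
compressor: 88.7 − 20·log₁₀(24.8/2.8) = 88.7 − 18.95 = 69.75 dB.
air handling unit: 69.8 − 20·log₁₀(32.7/2.8) = 69.8 − 21.35 = 48.45 dB.
transformer: 80.0 − 20·log₁₀(22.9/2.8) = 80.0 − 18.25 = 61.75 dB.
Σ 10^(L/10) = 1.101e+07 → L_total = 10·log₁₀(1.101e+07) = 70.42 dB.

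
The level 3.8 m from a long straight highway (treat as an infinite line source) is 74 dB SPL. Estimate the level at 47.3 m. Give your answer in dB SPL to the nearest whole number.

Line-source attenuation: ΔL = 10·log₁₀(r₂/r₁) = 10·log₁₀(47.3/3.8) = 10.951 dB.
L₂ = 74 − 10·log₁₀(47.3/3.8) = 74 − 10.951 = 63.05 dB SPL.

63 dB SPL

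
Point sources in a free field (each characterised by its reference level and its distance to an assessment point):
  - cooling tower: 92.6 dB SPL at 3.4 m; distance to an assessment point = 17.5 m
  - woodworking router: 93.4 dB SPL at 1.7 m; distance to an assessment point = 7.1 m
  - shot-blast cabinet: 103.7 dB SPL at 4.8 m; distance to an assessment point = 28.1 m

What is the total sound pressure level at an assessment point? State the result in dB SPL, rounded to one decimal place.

Apply inverse-square spreading to bring every level to the receiver, then sum 10^(L/10).
cooling tower: 92.6 − 20·log₁₀(17.5/3.4) = 92.6 − 14.23 = 78.37 dB SPL.
woodworking router: 93.4 − 20·log₁₀(7.1/1.7) = 93.4 − 12.42 = 80.98 dB SPL.
shot-blast cabinet: 103.7 − 20·log₁₀(28.1/4.8) = 103.7 − 15.35 = 88.35 dB SPL.
Σ 10^(L/10) = 8.781e+08 → L_total = 10·log₁₀(8.781e+08) = 89.44 dB SPL.

89.4 dB SPL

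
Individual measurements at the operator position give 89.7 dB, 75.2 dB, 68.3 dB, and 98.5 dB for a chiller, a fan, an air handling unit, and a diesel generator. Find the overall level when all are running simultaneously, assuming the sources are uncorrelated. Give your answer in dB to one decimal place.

Incoherent sources combine by intensity addition: L_total = 10·log₁₀(Σ 10^(L_i/10)).
Σ 10^(L/10) = 10^(89.7/10) + 10^(75.2/10) + 10^(68.3/10) + 10^(98.5/10) = 8.053e+09.
L_total = 10·log₁₀(8.053e+09) = 99.06 dB.

99.1 dB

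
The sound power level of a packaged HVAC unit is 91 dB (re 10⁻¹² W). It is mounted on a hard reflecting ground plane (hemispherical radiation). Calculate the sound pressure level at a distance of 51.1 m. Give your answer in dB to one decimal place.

48.8 dB

The power spreads over a hemisphere of area 2π·r², so L_p = L_w − 10·log₁₀(2π·r²).
2π·r² = 1.641e+04 m², 10·log₁₀ of that is 42.150 dB.
L_p = 91 − 42.150 = 48.85 dB.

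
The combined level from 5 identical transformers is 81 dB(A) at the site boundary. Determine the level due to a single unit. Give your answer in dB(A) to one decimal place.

Dividing the total intensity by 5 lowers the level by 10·log₁₀ 5 = 6.990 dB: L₁ = 81 − 6.990.

74.0 dB(A)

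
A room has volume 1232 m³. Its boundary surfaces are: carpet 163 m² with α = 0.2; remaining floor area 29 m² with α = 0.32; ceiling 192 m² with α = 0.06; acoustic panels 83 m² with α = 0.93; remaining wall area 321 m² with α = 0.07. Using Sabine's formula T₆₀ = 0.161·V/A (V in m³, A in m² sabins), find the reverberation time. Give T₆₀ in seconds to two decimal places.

1.30 s

Total absorption A = 163·0.2 + 29·0.32 + 192·0.06 + 83·0.93 + 321·0.07 = 153.06 m² sabins.
T₆₀ = 0.161·V/A = 0.161·1232/153.06 = 1.296 s.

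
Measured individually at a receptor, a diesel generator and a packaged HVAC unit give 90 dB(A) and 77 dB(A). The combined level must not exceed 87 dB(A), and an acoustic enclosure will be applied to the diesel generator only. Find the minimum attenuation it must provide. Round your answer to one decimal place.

3.5 dB

Everything except the diesel generator sums to 10^(77/10) = 5.012e+07 in linear terms, 77.00 dB(A).
The limit corresponds to 10^(87/10) = 5.012e+08; subtracting the fixed part leaves 4.511e+08 for the diesel generator, i.e. 86.54 dB(A).
So the diesel generator must be reduced from 90 to 86.54 dB(A): IL = 3.46 dB.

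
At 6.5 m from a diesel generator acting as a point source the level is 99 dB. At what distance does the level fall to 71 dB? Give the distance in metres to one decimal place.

Point-source spreading drops the level by 20·log₁₀(r₂/r₁); inverting, r₂/r₁ = 10^(ΔL/20).
r₂ = 6.5·10^((99−71)/20) = 6.5·10^(28.0/20) = 163.27 m.

163.3 m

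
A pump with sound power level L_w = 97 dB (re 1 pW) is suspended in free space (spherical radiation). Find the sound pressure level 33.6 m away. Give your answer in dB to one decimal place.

L_p = L_w − 10·log₁₀(4π·r²) with r = 33.6 m.
4π·r² = 1.419e+04 m², 10·log₁₀ of that is 41.519 dB.
L_p = 97 − 41.519 = 55.48 dB.

55.5 dB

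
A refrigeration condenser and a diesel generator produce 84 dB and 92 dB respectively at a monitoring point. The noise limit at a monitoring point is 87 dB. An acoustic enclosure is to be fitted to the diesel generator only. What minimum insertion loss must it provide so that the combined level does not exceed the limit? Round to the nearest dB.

8 dB

The untreated sources together contribute 10^(84/10) = 2.512e+08, i.e. 84.00 dB.
To meet 87 dB overall, the treated diesel generator may contribute at most 10^(87/10) − 2.512e+08 = 2.500e+08, i.e. 83.98 dB.
So the diesel generator must be reduced from 92 to 83.98 dB: IL = 8.02 dB.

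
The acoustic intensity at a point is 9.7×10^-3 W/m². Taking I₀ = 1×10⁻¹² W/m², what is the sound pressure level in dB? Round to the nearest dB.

L = 10·log₁₀(I/I₀) = 10·log₁₀(9.7×10^-3/10⁻¹²) = 10·log₁₀(9.7×10^9).
L = 10·(0.9868 + 9) = 99.87 dB.

100 dB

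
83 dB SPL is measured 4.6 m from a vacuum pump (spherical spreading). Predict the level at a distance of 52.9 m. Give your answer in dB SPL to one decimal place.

For a point source, L₂ = L₁ − 20·log₁₀(r₂/r₁).
L₂ = 83 − 20·log₁₀(52.9/4.6) = 83 − 21.214 = 61.79 dB SPL.

61.8 dB SPL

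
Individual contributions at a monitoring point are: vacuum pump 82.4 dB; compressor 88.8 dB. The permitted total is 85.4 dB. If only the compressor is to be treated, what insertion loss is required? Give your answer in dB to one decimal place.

6.4 dB

Everything except the compressor sums to 10^(82.4/10) = 1.738e+08 in linear terms, 82.40 dB.
To meet 85.4 dB overall, the treated compressor may contribute at most 10^(85.4/10) − 1.738e+08 = 1.730e+08, i.e. 82.38 dB.
Required insertion loss = 88.8 − 82.38 = 6.42 dB.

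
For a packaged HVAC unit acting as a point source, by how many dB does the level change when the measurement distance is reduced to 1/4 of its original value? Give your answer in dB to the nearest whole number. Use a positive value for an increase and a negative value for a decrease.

+12 dB

Point-source spreading: ΔL = −20·log₁₀(r₂/r₁).
ΔL = −20·log₁₀(0.25) = +12.04 dB.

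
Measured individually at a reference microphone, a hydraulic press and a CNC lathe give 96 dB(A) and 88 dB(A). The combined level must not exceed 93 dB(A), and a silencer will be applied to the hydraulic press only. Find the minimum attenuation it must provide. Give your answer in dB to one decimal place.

Fixed contribution from the other source: Σ 10^(L/10) = 10^(88/10) = 6.310e+08 (88.00 dB(A)).
To meet 93 dB(A) overall, the treated hydraulic press may contribute at most 10^(93/10) − 6.310e+08 = 1.364e+09, i.e. 91.35 dB(A).
So the hydraulic press must be reduced from 96 to 91.35 dB(A): IL = 4.65 dB.

4.7 dB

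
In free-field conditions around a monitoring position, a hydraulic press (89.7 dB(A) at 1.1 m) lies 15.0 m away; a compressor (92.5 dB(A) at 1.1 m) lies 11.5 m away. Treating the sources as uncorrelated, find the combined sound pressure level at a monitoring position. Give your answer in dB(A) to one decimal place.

Apply inverse-square spreading to bring every level to the receiver, then sum 10^(L/10).
hydraulic press: 89.7 − 20·log₁₀(15.0/1.1) = 89.7 − 22.69 = 67.01 dB(A).
compressor: 92.5 − 20·log₁₀(11.5/1.1) = 92.5 − 20.39 = 72.11 dB(A).
Σ 10^(L/10) = 2.129e+07 → L_total = 10·log₁₀(2.129e+07) = 73.28 dB(A).

73.3 dB(A)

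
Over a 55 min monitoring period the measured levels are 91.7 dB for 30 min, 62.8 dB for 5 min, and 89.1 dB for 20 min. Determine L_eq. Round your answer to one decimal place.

The energy average is taken in the linear domain: L_eq = 10·log₁₀[(Σ tᵢ·10^(Lᵢ/10))/T], T = 55 min.
Σ tᵢ·10^(Lᵢ/10) = 30·10^(91.7/10) + 5·10^(62.8/10) + 20·10^(89.1/10) = 6.064e+10.
L_eq = 10·log₁₀(6.064e+10/55) = 90.42 dB.

90.4 dB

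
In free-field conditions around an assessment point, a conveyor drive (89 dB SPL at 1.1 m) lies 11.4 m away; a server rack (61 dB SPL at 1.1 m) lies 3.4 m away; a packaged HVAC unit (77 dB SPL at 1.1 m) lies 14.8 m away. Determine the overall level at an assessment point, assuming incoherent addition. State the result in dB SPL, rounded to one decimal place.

68.9 dB SPL

Apply inverse-square spreading to bring every level to the receiver, then sum 10^(L/10).
conveyor drive: 89 − 20·log₁₀(11.4/1.1) = 89 − 20.31 = 68.69 dB SPL.
server rack: 61 − 20·log₁₀(3.4/1.1) = 61 − 9.80 = 51.20 dB SPL.
packaged HVAC unit: 77 − 20·log₁₀(14.8/1.1) = 77 − 22.58 = 54.42 dB SPL.
Σ 10^(L/10) = 7.804e+06 → L_total = 10·log₁₀(7.804e+06) = 68.92 dB SPL.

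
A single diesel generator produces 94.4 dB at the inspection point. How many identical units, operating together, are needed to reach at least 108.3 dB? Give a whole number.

25

The shortfall is 108.3 − 94.4 = 13.9 dB, and N units add 10·log₁₀ N, so need 10·log₁₀ N ≥ 13.9.
N ≥ 10^(13.9/10) = 24.547, so N = 25.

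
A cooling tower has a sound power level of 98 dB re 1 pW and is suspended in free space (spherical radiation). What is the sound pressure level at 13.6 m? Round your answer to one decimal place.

64.3 dB

Free-field spherical radiation: L_p = L_w − 10·log₁₀(4π·r²), r = 13.6 m.
4π·r² = 2324 m², 10·log₁₀ of that is 33.663 dB.
L_p = 98 − 33.663 = 64.34 dB.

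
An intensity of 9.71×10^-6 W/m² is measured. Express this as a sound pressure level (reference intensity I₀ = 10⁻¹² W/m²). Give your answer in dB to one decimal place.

69.9 dB

L = 10·log₁₀(I/I₀) = 10·log₁₀(9.71×10^-6/10⁻¹²) = 10·log₁₀(9.71×10^6).
L = 10·(0.9872 + 6) = 69.87 dB.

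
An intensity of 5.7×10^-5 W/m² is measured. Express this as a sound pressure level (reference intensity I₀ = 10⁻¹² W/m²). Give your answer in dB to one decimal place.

I/I₀ = 5.7×10^-5/10⁻¹² = 5.7×10^7, and L = 10·log₁₀(I/I₀).
L = 10·(0.7559 + 7) = 77.56 dB.

77.6 dB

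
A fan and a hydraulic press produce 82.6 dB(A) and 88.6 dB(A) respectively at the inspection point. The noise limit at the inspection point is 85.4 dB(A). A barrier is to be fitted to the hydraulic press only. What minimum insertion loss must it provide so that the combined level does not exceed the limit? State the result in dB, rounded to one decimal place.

6.4 dB

Fixed contribution from the other source: Σ 10^(L/10) = 10^(82.6/10) = 1.820e+08 (82.60 dB(A)).
To meet 85.4 dB(A) overall, the treated hydraulic press may contribute at most 10^(85.4/10) − 1.820e+08 = 1.648e+08, i.e. 82.17 dB(A).
So the hydraulic press must be reduced from 88.6 to 82.17 dB(A): IL = 6.43 dB.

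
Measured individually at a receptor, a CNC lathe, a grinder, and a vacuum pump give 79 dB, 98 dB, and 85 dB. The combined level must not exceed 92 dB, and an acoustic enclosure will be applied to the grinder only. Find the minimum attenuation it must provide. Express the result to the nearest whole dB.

7 dB

Fixed contribution from the other sources: Σ 10^(L/10) = 10^(79/10) + 10^(85/10) = 3.957e+08 (85.97 dB).
To meet 92 dB overall, the treated grinder may contribute at most 10^(92/10) − 3.957e+08 = 1.189e+09, i.e. 90.75 dB.
So the grinder must be reduced from 98 to 90.75 dB: IL = 7.25 dB.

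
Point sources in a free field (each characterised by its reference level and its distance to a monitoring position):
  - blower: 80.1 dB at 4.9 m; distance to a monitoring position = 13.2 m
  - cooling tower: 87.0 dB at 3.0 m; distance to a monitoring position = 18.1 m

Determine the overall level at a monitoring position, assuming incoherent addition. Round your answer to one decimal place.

74.5 dB

Propagate each source to the receiver with L = L_ref − 20·log₁₀(r/r_ref), then add intensities.
blower: 80.1 − 20·log₁₀(13.2/4.9) = 80.1 − 8.61 = 71.49 dB.
cooling tower: 87.0 − 20·log₁₀(18.1/3.0) = 87.0 − 15.61 = 71.39 dB.
Σ 10^(L/10) = 2.787e+07 → L_total = 10·log₁₀(2.787e+07) = 74.45 dB.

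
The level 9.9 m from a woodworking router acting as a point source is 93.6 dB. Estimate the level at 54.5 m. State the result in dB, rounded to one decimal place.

78.8 dB

Spherical spreading from a point source gives a 20·log₁₀(r₂/r₁) drop.
L₂ = 93.6 − 20·log₁₀(54.5/9.9) = 93.6 − 14.815 = 78.78 dB.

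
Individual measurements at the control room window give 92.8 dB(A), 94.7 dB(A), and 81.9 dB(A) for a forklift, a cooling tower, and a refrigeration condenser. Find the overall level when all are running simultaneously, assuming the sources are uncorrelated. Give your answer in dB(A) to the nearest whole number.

97 dB(A)

Incoherent sources combine by intensity addition: L_total = 10·log₁₀(Σ 10^(L_i/10)).
Σ 10^(L/10) = 10^(92.8/10) + 10^(94.7/10) + 10^(81.9/10) = 5.012e+09.
L_total = 10·log₁₀(5.012e+09) = 97.00 dB(A).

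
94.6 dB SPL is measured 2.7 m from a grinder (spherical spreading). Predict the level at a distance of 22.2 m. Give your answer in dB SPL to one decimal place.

76.3 dB SPL

Point-source attenuation: ΔL = 20·log₁₀(r₂/r₁) = 20·log₁₀(22.2/2.7) = 18.300 dB.
L₂ = 94.6 − 20·log₁₀(22.2/2.7) = 94.6 − 18.300 = 76.30 dB SPL.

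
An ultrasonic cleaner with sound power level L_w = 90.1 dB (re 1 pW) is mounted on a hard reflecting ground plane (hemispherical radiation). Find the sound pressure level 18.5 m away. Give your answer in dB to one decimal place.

The power spreads over a hemisphere of area 2π·r², so L_p = L_w − 10·log₁₀(2π·r²).
2π·r² = 2150 m², 10·log₁₀ of that is 33.325 dB.
L_p = 90.1 − 33.325 = 56.77 dB.

56.8 dB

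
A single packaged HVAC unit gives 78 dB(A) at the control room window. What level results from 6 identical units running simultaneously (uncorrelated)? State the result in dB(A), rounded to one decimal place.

85.8 dB(A)

L_total = L₁ + 10·log₁₀ N for N identical incoherent sources.
L_total = 78 + 10·log₁₀(6) = 78 + 7.782 = 85.78 dB(A).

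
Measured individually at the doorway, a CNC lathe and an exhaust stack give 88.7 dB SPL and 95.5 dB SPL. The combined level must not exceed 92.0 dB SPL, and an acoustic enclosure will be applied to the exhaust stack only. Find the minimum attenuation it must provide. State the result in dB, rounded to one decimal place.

6.2 dB

Everything except the exhaust stack sums to 10^(88.7/10) = 7.413e+08 in linear terms, 88.70 dB SPL.
The limit corresponds to 10^(92.0/10) = 1.585e+09; subtracting the fixed part leaves 8.436e+08 for the exhaust stack, i.e. 89.26 dB SPL.
So the exhaust stack must be reduced from 95.5 to 89.26 dB SPL: IL = 6.24 dB.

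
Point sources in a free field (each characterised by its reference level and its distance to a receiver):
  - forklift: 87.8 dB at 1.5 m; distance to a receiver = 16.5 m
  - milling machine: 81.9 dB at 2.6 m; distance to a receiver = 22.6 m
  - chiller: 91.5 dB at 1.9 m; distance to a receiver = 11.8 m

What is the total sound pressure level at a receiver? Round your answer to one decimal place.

First find each source's level at the receiver (point-source: −20·log₁₀(r/r_ref)), then combine on an intensity basis.
forklift: 87.8 − 20·log₁₀(16.5/1.5) = 87.8 − 20.83 = 66.97 dB.
milling machine: 81.9 − 20·log₁₀(22.6/2.6) = 81.9 − 18.78 = 63.12 dB.
chiller: 91.5 − 20·log₁₀(11.8/1.9) = 91.5 − 15.86 = 75.64 dB.
Σ 10^(L/10) = 4.365e+07 → L_total = 10·log₁₀(4.365e+07) = 76.40 dB.

76.4 dB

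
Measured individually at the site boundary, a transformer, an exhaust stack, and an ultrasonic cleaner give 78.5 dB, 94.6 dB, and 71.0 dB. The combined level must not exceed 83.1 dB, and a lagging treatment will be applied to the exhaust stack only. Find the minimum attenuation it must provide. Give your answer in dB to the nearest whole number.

Fixed contribution from the other sources: Σ 10^(L/10) = 10^(78.5/10) + 10^(71.0/10) = 8.338e+07 (79.21 dB).
To meet 83.1 dB overall, the treated exhaust stack may contribute at most 10^(83.1/10) − 8.338e+07 = 1.208e+08, i.e. 80.82 dB.
Required insertion loss = 94.6 − 80.82 = 13.78 dB.

14 dB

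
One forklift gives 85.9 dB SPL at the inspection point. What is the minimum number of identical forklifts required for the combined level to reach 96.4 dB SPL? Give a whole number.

12

N identical sources give L₁ + 10·log₁₀ N, so require 10·log₁₀ N ≥ 96.4 − 85.9 = 10.5 dB.
N ≥ 10^(10.5/10) = 11.220, so N = 12.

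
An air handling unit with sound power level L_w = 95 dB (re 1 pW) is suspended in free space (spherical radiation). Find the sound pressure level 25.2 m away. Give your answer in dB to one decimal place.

56.0 dB

The power spreads over a sphere of area 4π·r², so L_p = L_w − 10·log₁₀(4π·r²).
4π·r² = 7980 m², 10·log₁₀ of that is 39.020 dB.
L_p = 95 − 39.020 = 55.98 dB.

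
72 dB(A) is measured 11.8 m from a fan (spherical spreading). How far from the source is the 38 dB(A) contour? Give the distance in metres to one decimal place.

For a point source L₁ − L₂ = 20·log₁₀(r₂/r₁), so r₂ = r₁·10^((L₁−L₂)/20).
r₂ = 11.8·10^((72−38)/20) = 11.8·10^(34.0/20) = 591.40 m.

591.4 m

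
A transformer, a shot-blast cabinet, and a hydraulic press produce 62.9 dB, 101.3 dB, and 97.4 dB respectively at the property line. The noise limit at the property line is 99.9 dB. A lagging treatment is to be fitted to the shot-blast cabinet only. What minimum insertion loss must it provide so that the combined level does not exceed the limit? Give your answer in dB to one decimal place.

The untreated sources together contribute 10^(62.9/10) + 10^(97.4/10) = 5.497e+09, i.e. 97.40 dB.
The limit corresponds to 10^(99.9/10) = 9.772e+09; subtracting the fixed part leaves 4.275e+09 for the shot-blast cabinet, i.e. 96.31 dB.
Required insertion loss = 101.3 − 96.31 = 4.99 dB.

5.0 dB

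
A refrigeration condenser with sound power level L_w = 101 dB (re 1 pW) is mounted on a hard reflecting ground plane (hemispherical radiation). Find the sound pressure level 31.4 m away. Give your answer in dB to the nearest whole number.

Free-field hemispherical radiation: L_p = L_w − 10·log₁₀(2π·r²), r = 31.4 m.
2π·r² = 6195 m², 10·log₁₀ of that is 37.920 dB.
L_p = 101 − 37.920 = 63.08 dB.

63 dB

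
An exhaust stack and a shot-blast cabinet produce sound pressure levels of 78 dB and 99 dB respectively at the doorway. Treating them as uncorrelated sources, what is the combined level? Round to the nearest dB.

For uncorrelated sources the intensities add, so convert each level to linear form, sum, and take 10·log₁₀ of the total.
Σ 10^(L/10) = 10^(78/10) + 10^(99/10) = 8.006e+09.
L_total = 10·log₁₀(8.006e+09) = 99.03 dB.

99 dB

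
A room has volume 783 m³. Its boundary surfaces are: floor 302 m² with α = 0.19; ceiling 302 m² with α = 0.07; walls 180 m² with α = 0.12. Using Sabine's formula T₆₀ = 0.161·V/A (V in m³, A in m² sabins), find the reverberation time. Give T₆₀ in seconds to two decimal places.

1.26 s

Summing Sᵢαᵢ: 302·0.19 + 302·0.07 + 180·0.12 = 100.12 m².
T₆₀ = 0.161 × 783 / 100.12 = 1.259 s.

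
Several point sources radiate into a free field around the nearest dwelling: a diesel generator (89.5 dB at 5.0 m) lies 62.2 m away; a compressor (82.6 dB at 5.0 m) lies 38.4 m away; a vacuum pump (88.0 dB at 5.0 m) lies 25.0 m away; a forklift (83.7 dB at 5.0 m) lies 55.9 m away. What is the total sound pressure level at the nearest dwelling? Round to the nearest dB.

Apply inverse-square spreading to bring every level to the receiver, then sum 10^(L/10).
diesel generator: 89.5 − 20·log₁₀(62.2/5.0) = 89.5 − 21.90 = 67.60 dB.
compressor: 82.6 − 20·log₁₀(38.4/5.0) = 82.6 − 17.71 = 64.89 dB.
vacuum pump: 88.0 − 20·log₁₀(25.0/5.0) = 88.0 − 13.98 = 74.02 dB.
forklift: 83.7 − 20·log₁₀(55.9/5.0) = 83.7 − 20.97 = 62.73 dB.
Σ 10^(L/10) = 3.596e+07 → L_total = 10·log₁₀(3.596e+07) = 75.56 dB.

76 dB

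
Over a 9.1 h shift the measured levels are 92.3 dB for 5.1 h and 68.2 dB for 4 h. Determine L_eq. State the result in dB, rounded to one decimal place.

Weight each interval's intensity by its duration and average over T = 9.1 h:
Σ tᵢ·10^(Lᵢ/10) = 5.1·10^(92.3/10) + 4·10^(68.2/10) = 8.687e+09.
L_eq = 10·log₁₀(8.687e+09/9.1) = 89.80 dB.

89.8 dB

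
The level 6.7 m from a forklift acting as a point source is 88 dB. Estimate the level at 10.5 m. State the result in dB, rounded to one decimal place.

For a point source, L₂ = L₁ − 20·log₁₀(r₂/r₁).
L₂ = 88 − 20·log₁₀(10.5/6.7) = 88 − 3.902 = 84.10 dB.

84.1 dB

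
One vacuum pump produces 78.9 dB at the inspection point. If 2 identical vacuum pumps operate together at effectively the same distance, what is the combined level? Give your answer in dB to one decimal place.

N identical incoherent sources raise the level by 10·log₁₀ N.
L_total = 78.9 + 10·log₁₀(2) = 78.9 + 3.010 = 81.91 dB.

81.9 dB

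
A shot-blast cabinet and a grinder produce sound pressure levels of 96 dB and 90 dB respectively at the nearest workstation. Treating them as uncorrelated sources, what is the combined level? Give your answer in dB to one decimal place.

Incoherent sources combine by intensity addition: L_total = 10·log₁₀(Σ 10^(L_i/10)).
Σ 10^(L/10) = 10^(96/10) + 10^(90/10) = 4.981e+09.
L_total = 10·log₁₀(4.981e+09) = 96.97 dB.

97.0 dB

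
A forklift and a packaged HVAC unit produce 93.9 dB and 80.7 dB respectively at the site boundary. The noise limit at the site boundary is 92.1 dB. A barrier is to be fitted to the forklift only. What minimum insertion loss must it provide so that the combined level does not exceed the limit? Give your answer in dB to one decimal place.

2.1 dB

Fixed contribution from the other source: Σ 10^(L/10) = 10^(80.7/10) = 1.175e+08 (80.70 dB).
To meet 92.1 dB overall, the treated forklift may contribute at most 10^(92.1/10) − 1.175e+08 = 1.504e+09, i.e. 91.77 dB.
Required insertion loss = 93.9 − 91.77 = 2.13 dB.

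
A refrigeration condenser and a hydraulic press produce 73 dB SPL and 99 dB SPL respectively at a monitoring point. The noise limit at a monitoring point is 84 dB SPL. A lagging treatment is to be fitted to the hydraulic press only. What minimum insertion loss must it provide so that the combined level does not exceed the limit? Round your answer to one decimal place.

Fixed contribution from the other source: Σ 10^(L/10) = 10^(73/10) = 1.995e+07 (73.00 dB SPL).
The limit corresponds to 10^(84/10) = 2.512e+08; subtracting the fixed part leaves 2.312e+08 for the hydraulic press, i.e. 83.64 dB SPL.
Required insertion loss = 99 − 83.64 = 15.36 dB.

15.4 dB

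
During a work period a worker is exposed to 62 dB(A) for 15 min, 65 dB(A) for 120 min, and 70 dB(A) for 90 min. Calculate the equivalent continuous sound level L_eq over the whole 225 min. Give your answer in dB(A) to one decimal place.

67.6 dB(A)

Weight each interval's intensity by its duration and average over T = 225 min:
Σ tᵢ·10^(Lᵢ/10) = 15·10^(62/10) + 120·10^(65/10) + 90·10^(70/10) = 1.303e+09.
L_eq = 10·log₁₀(1.303e+09/225) = 67.63 dB(A).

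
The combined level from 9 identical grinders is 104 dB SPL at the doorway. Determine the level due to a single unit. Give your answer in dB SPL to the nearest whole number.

For N identical incoherent sources L_total = L₁ + 10·log₁₀ N, so L₁ = 104 − 10·log₁₀(9) = 104 − 9.542.

94 dB SPL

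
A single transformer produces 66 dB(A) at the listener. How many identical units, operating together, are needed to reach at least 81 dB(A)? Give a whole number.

Need L₁ + 10·log₁₀ N ≥ 81, i.e. log₁₀ N ≥ 1.50.
N ≥ 10^(15.0/10) = 31.623, so N = 32.

32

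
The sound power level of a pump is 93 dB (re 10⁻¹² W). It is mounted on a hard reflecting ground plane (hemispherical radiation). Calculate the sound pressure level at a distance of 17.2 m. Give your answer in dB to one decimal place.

Free-field hemispherical radiation: L_p = L_w − 10·log₁₀(2π·r²), r = 17.2 m.
2π·r² = 1859 m², 10·log₁₀ of that is 32.692 dB.
L_p = 93 − 32.692 = 60.31 dB.

60.3 dB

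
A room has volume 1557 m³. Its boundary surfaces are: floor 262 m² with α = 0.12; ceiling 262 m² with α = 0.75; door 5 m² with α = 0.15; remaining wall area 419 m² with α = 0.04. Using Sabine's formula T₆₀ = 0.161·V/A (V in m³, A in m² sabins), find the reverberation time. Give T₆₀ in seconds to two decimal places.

A = Σ Sᵢαᵢ = 262·0.12 + 262·0.75 + 5·0.15 + 419·0.04 = 245.45 m².
T₆₀ = 0.161·V/A = 0.161·1557/245.45 = 1.021 s.

1.02 s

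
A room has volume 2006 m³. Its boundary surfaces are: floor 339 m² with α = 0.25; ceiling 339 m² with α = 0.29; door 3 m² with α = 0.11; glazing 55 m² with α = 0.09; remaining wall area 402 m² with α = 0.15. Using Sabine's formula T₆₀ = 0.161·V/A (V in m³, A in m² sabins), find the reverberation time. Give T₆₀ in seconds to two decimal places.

1.30 s

Summing Sᵢαᵢ: 339·0.25 + 339·0.29 + 3·0.11 + 55·0.09 + 402·0.15 = 248.64 m².
T₆₀ = 0.161·V/A = 0.161·2006/248.64 = 1.299 s.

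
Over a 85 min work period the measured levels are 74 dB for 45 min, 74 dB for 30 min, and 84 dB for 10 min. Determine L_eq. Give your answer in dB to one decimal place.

L_eq = 10·log₁₀[(1/T)·Σ tᵢ·10^(Lᵢ/10)] with T = 85 min.
Σ tᵢ·10^(Lᵢ/10) = 45·10^(74/10) + 30·10^(74/10) + 10·10^(84/10) = 4.396e+09.
L_eq = 10·log₁₀(4.396e+09/85) = 77.14 dB.

77.1 dB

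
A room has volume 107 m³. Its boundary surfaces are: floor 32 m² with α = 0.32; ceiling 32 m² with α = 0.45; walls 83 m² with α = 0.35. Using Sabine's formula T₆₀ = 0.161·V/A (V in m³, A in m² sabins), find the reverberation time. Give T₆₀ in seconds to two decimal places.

Total absorption A = 32·0.32 + 32·0.45 + 83·0.35 = 53.69 m² sabins.
T₆₀ = 0.161 × 107 / 53.69 = 0.321 s.

0.32 s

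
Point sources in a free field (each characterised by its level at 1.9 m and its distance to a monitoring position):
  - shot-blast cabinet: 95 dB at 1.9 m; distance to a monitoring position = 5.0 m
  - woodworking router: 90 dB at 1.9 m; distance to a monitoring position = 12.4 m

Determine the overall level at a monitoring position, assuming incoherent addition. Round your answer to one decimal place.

Propagate each source to the receiver with L = L_ref − 20·log₁₀(r/r_ref), then add intensities.
shot-blast cabinet: 95 − 20·log₁₀(5.0/1.9) = 95 − 8.40 = 86.60 dB.
woodworking router: 90 − 20·log₁₀(12.4/1.9) = 90 − 16.29 = 73.71 dB.
Σ 10^(L/10) = 4.801e+08 → L_total = 10·log₁₀(4.801e+08) = 86.81 dB.

86.8 dB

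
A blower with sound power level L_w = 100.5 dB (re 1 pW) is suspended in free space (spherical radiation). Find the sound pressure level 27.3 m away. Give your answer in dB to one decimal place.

60.8 dB

L_p = L_w − 10·log₁₀(4π·r²) with r = 27.3 m.
4π·r² = 9366 m², 10·log₁₀ of that is 39.715 dB.
L_p = 100.5 − 39.715 = 60.78 dB.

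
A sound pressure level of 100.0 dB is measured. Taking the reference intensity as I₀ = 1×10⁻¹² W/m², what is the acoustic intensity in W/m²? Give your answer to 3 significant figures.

0.0100 W/m²

L = 10·log₁₀(I/I₀) ⇒ I = I₀·10^(L/10) = 10⁻¹² × 10^10.00.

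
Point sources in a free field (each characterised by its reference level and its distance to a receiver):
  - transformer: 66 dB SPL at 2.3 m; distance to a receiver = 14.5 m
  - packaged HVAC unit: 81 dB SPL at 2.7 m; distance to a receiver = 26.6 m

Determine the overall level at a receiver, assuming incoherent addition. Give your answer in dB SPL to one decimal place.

First find each source's level at the receiver (point-source: −20·log₁₀(r/r_ref)), then combine on an intensity basis.
transformer: 66 − 20·log₁₀(14.5/2.3) = 66 − 15.99 = 50.01 dB SPL.
packaged HVAC unit: 81 − 20·log₁₀(26.6/2.7) = 81 − 19.87 = 61.13 dB SPL.
Σ 10^(L/10) = 1.397e+06 → L_total = 10·log₁₀(1.397e+06) = 61.45 dB SPL.

61.5 dB SPL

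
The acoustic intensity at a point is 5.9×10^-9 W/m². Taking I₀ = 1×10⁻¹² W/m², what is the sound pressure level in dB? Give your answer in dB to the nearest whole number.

38 dB

Dividing by I₀ shifts the exponent by 12: I/I₀ = 5.9×10^3.
L = 10·(0.7709 + 3) = 37.71 dB.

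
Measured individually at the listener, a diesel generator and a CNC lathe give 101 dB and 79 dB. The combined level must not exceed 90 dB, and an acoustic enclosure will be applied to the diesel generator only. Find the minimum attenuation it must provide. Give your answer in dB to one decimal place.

Everything except the diesel generator sums to 10^(79/10) = 7.943e+07 in linear terms, 79.00 dB.
To meet 90 dB overall, the treated diesel generator may contribute at most 10^(90/10) − 7.943e+07 = 9.206e+08, i.e. 89.64 dB.
Required insertion loss = 101 − 89.64 = 11.36 dB.

11.4 dB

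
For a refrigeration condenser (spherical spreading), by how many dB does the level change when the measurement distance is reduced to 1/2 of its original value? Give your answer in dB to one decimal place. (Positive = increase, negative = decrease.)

Point-source spreading: ΔL = −20·log₁₀(r₂/r₁).
ΔL = −20·log₁₀(0.5) = +6.02 dB.

+6.0 dB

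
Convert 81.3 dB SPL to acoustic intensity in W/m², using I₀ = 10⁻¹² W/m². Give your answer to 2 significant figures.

0.00013 W/m²

L = 10·log₁₀(I/I₀) ⇒ I = I₀·10^(L/10) = 10⁻¹² × 10^8.13.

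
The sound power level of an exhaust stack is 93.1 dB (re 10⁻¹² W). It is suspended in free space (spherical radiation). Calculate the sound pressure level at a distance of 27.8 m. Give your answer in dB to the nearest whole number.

The power spreads over a sphere of area 4π·r², so L_p = L_w − 10·log₁₀(4π·r²).
4π·r² = 9712 m², 10·log₁₀ of that is 39.873 dB.
L_p = 93.1 − 39.873 = 53.23 dB.

53 dB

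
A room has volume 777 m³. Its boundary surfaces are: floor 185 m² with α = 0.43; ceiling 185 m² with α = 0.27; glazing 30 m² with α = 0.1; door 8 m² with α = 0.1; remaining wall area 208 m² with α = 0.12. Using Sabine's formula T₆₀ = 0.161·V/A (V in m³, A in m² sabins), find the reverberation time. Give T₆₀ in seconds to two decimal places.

0.79 s

A = Σ Sᵢαᵢ = 185·0.43 + 185·0.27 + 30·0.1 + 8·0.1 + 208·0.12 = 158.26 m².
T₆₀ = 0.161 × 777 / 158.26 = 0.790 s.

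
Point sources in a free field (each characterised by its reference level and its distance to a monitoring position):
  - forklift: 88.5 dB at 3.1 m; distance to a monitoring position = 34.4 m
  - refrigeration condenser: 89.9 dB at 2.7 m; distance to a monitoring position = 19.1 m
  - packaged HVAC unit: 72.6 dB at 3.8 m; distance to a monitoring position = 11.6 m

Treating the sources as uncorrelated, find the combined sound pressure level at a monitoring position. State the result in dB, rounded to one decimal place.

74.4 dB

Apply inverse-square spreading to bring every level to the receiver, then sum 10^(L/10).
forklift: 88.5 − 20·log₁₀(34.4/3.1) = 88.5 − 20.90 = 67.60 dB.
refrigeration condenser: 89.9 − 20·log₁₀(19.1/2.7) = 89.9 − 16.99 = 72.91 dB.
packaged HVAC unit: 72.6 − 20·log₁₀(11.6/3.8) = 72.6 − 9.69 = 62.91 dB.
Σ 10^(L/10) = 2.723e+07 → L_total = 10·log₁₀(2.723e+07) = 74.35 dB.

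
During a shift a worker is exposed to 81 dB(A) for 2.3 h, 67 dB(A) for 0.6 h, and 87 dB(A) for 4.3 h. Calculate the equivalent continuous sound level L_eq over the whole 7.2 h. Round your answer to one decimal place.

Weight each interval's intensity by its duration and average over T = 7.2 h:
Σ tᵢ·10^(Lᵢ/10) = 2.3·10^(81/10) + 0.6·10^(67/10) + 4.3·10^(87/10) = 2.448e+09.
L_eq = 10·log₁₀(2.448e+09/7.2) = 85.31 dB(A).

85.3 dB(A)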